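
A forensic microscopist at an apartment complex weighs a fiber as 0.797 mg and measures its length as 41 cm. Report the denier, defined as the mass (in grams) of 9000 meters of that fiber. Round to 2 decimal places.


Denier calculation:
Mass in grams = 0.797 mg / 1000 = 0.000797 g
Length in meters = 41 cm / 100 = 0.41 m
Linear density = mass / length = 0.000797 / 0.41 = 0.0019439 g/m
Denier = (g/m) * 9000 = 0.0019439 * 9000 = 17.50

17.50


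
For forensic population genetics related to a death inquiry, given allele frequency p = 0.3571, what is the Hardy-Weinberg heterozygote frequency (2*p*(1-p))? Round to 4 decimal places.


Hardy-Weinberg heterozygote frequency:
q = 1 - p = 1 - 0.3571 = 0.6429
2pq = 2 * 0.3571 * 0.6429 = 0.4592

0.4592


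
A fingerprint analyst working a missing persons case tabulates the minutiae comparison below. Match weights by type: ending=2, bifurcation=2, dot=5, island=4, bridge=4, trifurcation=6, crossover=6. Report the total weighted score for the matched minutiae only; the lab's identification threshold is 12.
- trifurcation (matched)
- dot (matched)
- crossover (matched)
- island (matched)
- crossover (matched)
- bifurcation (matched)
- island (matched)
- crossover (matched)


Weighted minutiae match score:
  trifurcation: matched, +6 (running total 6)
  dot: matched, +5 (running total 11)
  crossover: matched, +6 (running total 17)
  island: matched, +4 (running total 21)
  crossover: matched, +6 (running total 27)
  bifurcation: matched, +2 (running total 29)
  island: matched, +4 (running total 33)
  crossover: matched, +6 (running total 39)
Total score = 39
Threshold = 12; verdict = identification

39


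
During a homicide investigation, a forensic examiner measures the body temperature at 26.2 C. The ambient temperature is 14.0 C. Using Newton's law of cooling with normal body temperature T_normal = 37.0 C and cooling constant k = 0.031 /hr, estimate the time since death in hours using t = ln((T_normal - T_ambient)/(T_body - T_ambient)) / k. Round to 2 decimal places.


Using Newton's law of cooling:
t = ln((T_normal - T_ambient) / (T_body - T_ambient)) / k
T_normal - T_ambient = 23.0
T_body - T_ambient = 12.2
Ratio = 1.885246
ln(ratio) = 0.634058
t = 0.634058 / 0.031 = 20.45 hours

20.45


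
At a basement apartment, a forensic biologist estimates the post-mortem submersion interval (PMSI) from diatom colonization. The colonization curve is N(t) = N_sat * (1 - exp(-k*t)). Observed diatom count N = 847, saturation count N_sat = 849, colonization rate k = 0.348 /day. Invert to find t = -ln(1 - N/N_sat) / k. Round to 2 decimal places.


PMSI from diatom colonization curve:
N / N_sat = 847 / 849 = 0.997644
1 - N/N_sat = 0.002356
ln(1 - N/N_sat) = -6.05079
t = -ln(1 - N/N_sat) / k = -(-6.05079) / 0.348 = 17.39 days

17.39


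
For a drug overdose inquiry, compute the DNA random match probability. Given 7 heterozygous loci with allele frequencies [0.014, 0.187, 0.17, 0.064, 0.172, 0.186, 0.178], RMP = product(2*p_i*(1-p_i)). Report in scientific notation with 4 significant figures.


Computing RMP for 7 loci:
Locus 1: 2 * 0.014 * 0.986 = 0.027608
Locus 2: 2 * 0.187 * 0.813 = 0.304062
Locus 3: 2 * 0.17 * 0.83 = 0.2822
Locus 4: 2 * 0.064 * 0.936 = 0.119808
Locus 5: 2 * 0.172 * 0.828 = 0.284832
Locus 6: 2 * 0.186 * 0.814 = 0.302808
Locus 7: 2 * 0.178 * 0.822 = 0.292632
RMP = 7.163e-06

7.163e-06


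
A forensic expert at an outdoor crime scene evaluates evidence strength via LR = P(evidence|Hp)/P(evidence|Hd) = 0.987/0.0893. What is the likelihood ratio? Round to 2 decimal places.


Likelihood ratio calculation:
LR = P(E|Hp) / P(E|Hd)
LR = 0.987 / 0.0893
LR = 11.05

11.05


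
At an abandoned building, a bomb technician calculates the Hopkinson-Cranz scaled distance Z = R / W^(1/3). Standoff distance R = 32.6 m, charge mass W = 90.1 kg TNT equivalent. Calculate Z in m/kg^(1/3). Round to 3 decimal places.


Scaled distance calculation:
W^(1/3) = 90.1^(1/3) = 4.483064
Z = R / W^(1/3) = 32.6 / 4.483064
Z = 7.272 m/kg^(1/3)

7.272


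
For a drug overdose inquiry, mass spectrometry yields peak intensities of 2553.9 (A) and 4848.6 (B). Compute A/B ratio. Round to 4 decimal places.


Spectral peak ratio:
Peak A = 2553.9 counts
Peak B = 4848.6 counts
Ratio = 2553.9 / 4848.6 = 0.5267

0.5267


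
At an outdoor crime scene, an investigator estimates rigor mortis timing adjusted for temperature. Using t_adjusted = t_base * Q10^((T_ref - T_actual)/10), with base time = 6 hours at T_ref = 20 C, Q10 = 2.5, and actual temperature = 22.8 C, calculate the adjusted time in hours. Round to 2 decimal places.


Rigor mortis time adjustment:
Exponent = (T_ref - T_actual) / 10 = (20 - 22.8) / 10 = -0.28
Q10 factor = 2.5^-0.28 = 0.77371
t_adjusted = 6 * 0.77371 = 4.64 hours

4.64


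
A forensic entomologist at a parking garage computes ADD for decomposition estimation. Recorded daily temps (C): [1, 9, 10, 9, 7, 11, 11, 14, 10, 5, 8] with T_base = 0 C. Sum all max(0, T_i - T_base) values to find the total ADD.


Computing ADD day by day:
Day 1: max(0, 1 - 0) = 1
Day 2: max(0, 9 - 0) = 9
Day 3: max(0, 10 - 0) = 10
Day 4: max(0, 9 - 0) = 9
Day 5: max(0, 7 - 0) = 7
Day 6: max(0, 11 - 0) = 11
Day 7: max(0, 11 - 0) = 11
Day 8: max(0, 14 - 0) = 14
Day 9: max(0, 10 - 0) = 10
Day 10: max(0, 5 - 0) = 5
Day 11: max(0, 8 - 0) = 8
Total ADD = 95

95


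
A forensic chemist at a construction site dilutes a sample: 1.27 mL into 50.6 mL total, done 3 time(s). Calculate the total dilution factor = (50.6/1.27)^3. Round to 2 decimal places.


Dilution factor calculation:
Single dilution = V_total / V_sample = 50.6 / 1.27 ≈ 39.84252
Number of dilutions = 3
Total DF = (50.6 / 1.27)^3 (full precision, rounded at the end) = 63247.07

63247.07


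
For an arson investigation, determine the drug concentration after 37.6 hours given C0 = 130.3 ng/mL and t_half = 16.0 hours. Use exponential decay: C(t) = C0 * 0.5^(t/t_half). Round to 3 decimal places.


Drug concentration decay:
Number of half-lives = t / t_half = 37.6 / 16.0 = 2.35
Decay factor = 0.5^2.35 = 0.19614602
C(t) = 130.3 * 0.19614602 = 25.558 ng/mL

25.558


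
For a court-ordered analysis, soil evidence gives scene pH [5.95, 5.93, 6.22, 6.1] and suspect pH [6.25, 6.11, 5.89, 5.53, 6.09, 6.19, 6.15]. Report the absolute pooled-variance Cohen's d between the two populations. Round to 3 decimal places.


Pooled-variance Cohen's d for soil pH comparison:
Scene mean = 24.2 / 4 = 6.05
Suspect mean = 42.21 / 7 = 6.03
Scene sample variance s_s^2 = 0.0186
Suspect sample variance s_c^2 = 0.061333
Pooled variance = ((n_s-1)*s_s^2 + (n_c-1)*s_c^2) / (n_s + n_c - 2) = 0.047089
Pooled SD = sqrt(0.047089) = 0.217
Mean difference = 0.02
|d| = |0.02| / 0.217 = 0.092

0.092


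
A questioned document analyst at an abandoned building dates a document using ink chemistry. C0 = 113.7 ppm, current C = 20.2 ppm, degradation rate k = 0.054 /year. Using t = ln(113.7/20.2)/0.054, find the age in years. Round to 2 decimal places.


Document age estimation:
C0/C = 113.7 / 20.2 = 5.628713
ln(C0/C) = 1.727881
t = 1.727881 / 0.054 = 32.00 years

32.00


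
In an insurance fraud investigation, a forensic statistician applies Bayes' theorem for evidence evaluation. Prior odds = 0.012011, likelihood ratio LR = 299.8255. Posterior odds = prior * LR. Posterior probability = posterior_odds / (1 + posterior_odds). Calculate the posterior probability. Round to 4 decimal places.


Bayesian evidence evaluation:
Posterior odds = prior_odds * LR = 0.012011 * 299.8255 = 3.601204
Posterior probability = posterior_odds / (1 + posterior_odds)
= 3.601204 / (1 + 3.601204)
= 3.601204 / 4.601204
= 0.7827

0.7827


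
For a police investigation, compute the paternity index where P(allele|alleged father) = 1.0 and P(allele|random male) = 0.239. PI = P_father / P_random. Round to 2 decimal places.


Paternity Index calculation:
PI = P(allele|father) / P(allele|random)
PI = 1.0 / 0.239
PI = 4.18

4.18


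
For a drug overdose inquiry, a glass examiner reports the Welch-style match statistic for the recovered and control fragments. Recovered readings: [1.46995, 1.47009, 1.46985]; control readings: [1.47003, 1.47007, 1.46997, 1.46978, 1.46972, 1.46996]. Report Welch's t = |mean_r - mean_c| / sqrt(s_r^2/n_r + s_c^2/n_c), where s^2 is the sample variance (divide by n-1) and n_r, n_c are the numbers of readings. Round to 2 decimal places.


Welch's t-criterion for glass RI comparison:
Recovered mean = sum / n_r = 4.40989 / 3 = 1.4699633
Control mean = sum / n_c = 8.81953 / 6 = 1.4699217
Recovered sample variance s_r^2 = 1.45333e-08
Control sample variance s_c^2 = 1.96567e-08
Welch SE (unpooled) = sqrt(s_r^2/n_r + s_c^2/n_c) = sqrt(4.84444e-09 + 3.27611e-09) = sqrt(8.12055e-09) = 9.01141e-05
|mean_r - mean_c| = 4.16667e-05
t = 4.16667e-05 / 9.01141e-05 = 0.46

0.46


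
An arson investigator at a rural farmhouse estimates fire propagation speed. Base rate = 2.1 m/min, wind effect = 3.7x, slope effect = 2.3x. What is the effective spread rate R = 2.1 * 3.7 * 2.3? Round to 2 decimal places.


Fire spread rate calculation:
R = R0 * wind_factor * slope_factor
= 2.1 * 3.7 * 2.3
= 7.77 * 2.3
= 17.87 m/min

17.87


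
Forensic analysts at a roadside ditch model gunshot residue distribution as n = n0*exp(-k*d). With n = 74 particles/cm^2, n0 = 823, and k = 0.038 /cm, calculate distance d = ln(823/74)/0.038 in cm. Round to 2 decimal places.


GSR distance calculation:
n0/n = 823 / 74 = 11.121622
ln(n0/n) = 2.408891
d = 2.408891 / 0.038 = 63.39 cm

63.39


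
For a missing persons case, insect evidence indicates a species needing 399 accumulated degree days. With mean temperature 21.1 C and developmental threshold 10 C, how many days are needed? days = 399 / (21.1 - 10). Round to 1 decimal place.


Insect development time:
Effective temperature = avg_temp - T_base = 21.1 - 10 = 11.1 C
Days = ADD / effective_temp = 399 / 11.1 = 35.9 days

35.9


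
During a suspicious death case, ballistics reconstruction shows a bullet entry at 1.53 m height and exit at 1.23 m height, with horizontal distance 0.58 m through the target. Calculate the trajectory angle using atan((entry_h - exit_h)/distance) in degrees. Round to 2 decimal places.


Bullet trajectory angle:
Height difference = 1.53 - 1.23 = 0.3 m
angle = atan(0.3 / 0.58)
angle = atan(0.517241)
angle = 27.35 degrees

27.35


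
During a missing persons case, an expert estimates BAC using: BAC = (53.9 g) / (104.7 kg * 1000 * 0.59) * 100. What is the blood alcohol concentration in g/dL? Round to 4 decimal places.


Applying the Widmark formula:
BAC = (dose_g / (body_wt * 1000 * r)) * 100
Denominator = 104.7 * 1000 * 0.59 = 61773
BAC = (53.9 / 61773) * 100
BAC = 0.0873 g/dL

0.0873


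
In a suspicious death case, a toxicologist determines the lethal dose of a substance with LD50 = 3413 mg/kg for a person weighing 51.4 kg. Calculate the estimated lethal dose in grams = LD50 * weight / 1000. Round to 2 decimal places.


Lethal dose calculation:
Lethal dose = LD50 * body_weight / 1000
= 3413 * 51.4 / 1000
= 175428.2 / 1000
= 175.43 g

175.43


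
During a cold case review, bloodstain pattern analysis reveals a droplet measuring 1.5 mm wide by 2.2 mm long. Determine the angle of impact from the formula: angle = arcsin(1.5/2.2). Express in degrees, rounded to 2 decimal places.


Blood spatter impact angle calculation:
width / length = 1.5 / 2.2 = 0.681818
angle = arcsin(0.681818)
angle = 42.99 degrees

42.99


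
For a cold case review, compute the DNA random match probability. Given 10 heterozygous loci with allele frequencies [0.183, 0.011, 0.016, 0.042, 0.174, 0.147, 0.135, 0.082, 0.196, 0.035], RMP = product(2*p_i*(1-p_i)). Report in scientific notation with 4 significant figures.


Computing RMP for 10 loci:
Locus 1: 2 * 0.183 * 0.817 = 0.299022
Locus 2: 2 * 0.011 * 0.989 = 0.021758
Locus 3: 2 * 0.016 * 0.984 = 0.031488
Locus 4: 2 * 0.042 * 0.958 = 0.080472
Locus 5: 2 * 0.174 * 0.826 = 0.287448
Locus 6: 2 * 0.147 * 0.853 = 0.250782
Locus 7: 2 * 0.135 * 0.865 = 0.23355
Locus 8: 2 * 0.082 * 0.918 = 0.150552
Locus 9: 2 * 0.196 * 0.804 = 0.315168
Locus 10: 2 * 0.035 * 0.965 = 0.06755
RMP = 8.896e-10

8.896e-10


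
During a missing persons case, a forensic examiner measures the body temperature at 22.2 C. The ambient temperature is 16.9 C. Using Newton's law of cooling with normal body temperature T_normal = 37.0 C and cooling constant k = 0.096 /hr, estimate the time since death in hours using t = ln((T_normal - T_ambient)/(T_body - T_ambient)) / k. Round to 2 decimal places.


Using Newton's law of cooling:
t = ln((T_normal - T_ambient) / (T_body - T_ambient)) / k
T_normal - T_ambient = 20.1
T_body - T_ambient = 5.3
Ratio = 3.792453
ln(ratio) = 1.333013
t = 1.333013 / 0.096 = 13.89 hours

13.89


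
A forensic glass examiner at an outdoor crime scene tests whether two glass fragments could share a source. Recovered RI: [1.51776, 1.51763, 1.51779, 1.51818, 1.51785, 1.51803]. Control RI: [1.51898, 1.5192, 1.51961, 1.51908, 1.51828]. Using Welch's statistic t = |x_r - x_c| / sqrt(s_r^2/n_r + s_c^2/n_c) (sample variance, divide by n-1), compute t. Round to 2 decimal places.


Welch's t-criterion for glass RI comparison:
Recovered mean = sum / n_r = 9.10724 / 6 = 1.5178733
Control mean = sum / n_c = 7.59515 / 5 = 1.51903
Recovered sample variance s_r^2 = 3.96267e-08
Control sample variance s_c^2 = 2.332e-07
Welch SE (unpooled) = sqrt(s_r^2/n_r + s_c^2/n_c) = sqrt(6.60444e-09 + 4.664e-08) = sqrt(5.32444e-08) = 0.000230747
|mean_r - mean_c| = 0.00115667
t = 0.00115667 / 0.000230747 = 5.01

5.01


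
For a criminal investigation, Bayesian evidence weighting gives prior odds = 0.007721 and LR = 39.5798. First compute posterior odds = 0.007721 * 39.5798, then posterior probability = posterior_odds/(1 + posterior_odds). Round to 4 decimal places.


Bayesian evidence evaluation:
Posterior odds = prior_odds * LR = 0.007721 * 39.5798 = 0.3055956
Posterior probability = posterior_odds / (1 + posterior_odds)
= 0.3055956 / (1 + 0.3055956)
= 0.3055956 / 1.3055956
= 0.2341

0.2341


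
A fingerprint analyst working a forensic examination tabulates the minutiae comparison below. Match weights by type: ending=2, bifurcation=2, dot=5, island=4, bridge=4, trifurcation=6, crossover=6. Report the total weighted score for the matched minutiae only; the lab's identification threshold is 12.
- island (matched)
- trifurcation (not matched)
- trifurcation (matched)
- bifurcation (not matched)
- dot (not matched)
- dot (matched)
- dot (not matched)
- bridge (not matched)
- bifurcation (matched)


Weighted minutiae match score:
  island: matched, +4 (running total 4)
  trifurcation: not matched, +0
  trifurcation: matched, +6 (running total 10)
  bifurcation: not matched, +0
  dot: not matched, +0
  dot: matched, +5 (running total 15)
  dot: not matched, +0
  bridge: not matched, +0
  bifurcation: matched, +2 (running total 17)
Total score = 17
Threshold = 12; verdict = identification

17


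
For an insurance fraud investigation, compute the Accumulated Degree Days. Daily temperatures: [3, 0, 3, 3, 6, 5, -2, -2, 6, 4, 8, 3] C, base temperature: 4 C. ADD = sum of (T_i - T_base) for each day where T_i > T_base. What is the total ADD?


Computing ADD day by day:
Day 1: max(0, 3 - 4) = 0
Day 2: max(0, 0 - 4) = 0
Day 3: max(0, 3 - 4) = 0
Day 4: max(0, 3 - 4) = 0
Day 5: max(0, 6 - 4) = 2
Day 6: max(0, 5 - 4) = 1
Day 7: max(0, -2 - 4) = 0
Day 8: max(0, -2 - 4) = 0
Day 9: max(0, 6 - 4) = 2
Day 10: max(0, 4 - 4) = 0
Day 11: max(0, 8 - 4) = 4
Day 12: max(0, 3 - 4) = 0
Total ADD = 9

9


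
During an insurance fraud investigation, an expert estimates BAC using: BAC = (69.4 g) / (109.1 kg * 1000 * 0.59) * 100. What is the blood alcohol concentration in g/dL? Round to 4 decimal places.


Applying the Widmark formula:
BAC = (dose_g / (body_wt * 1000 * r)) * 100
Denominator = 109.1 * 1000 * 0.59 = 64369
BAC = (69.4 / 64369) * 100
BAC = 0.1078 g/dL

0.1078


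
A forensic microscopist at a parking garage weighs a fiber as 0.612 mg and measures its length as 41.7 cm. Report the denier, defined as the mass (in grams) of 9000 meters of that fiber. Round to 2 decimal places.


Denier calculation:
Mass in grams = 0.612 mg / 1000 = 0.000612 g
Length in meters = 41.7 cm / 100 = 0.417 m
Linear density = mass / length = 0.000612 / 0.417 = 0.00146763 g/m
Denier = (g/m) * 9000 = 0.00146763 * 9000 = 13.21

13.21


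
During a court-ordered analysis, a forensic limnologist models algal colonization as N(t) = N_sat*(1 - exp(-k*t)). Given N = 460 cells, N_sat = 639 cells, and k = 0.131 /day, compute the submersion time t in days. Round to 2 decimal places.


PMSI from diatom colonization curve:
N / N_sat = 460 / 639 = 0.719875
1 - N/N_sat = 0.280125
ln(1 - N/N_sat) = -1.272519
t = -ln(1 - N/N_sat) / k = -(-1.272519) / 0.131 = 9.71 days

9.71


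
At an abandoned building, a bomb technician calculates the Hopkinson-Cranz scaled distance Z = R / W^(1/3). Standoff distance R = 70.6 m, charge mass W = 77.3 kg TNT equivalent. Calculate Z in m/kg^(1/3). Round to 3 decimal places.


Scaled distance calculation:
W^(1/3) = 77.3^(1/3) = 4.259839
Z = R / W^(1/3) = 70.6 / 4.259839
Z = 16.573 m/kg^(1/3)

16.573


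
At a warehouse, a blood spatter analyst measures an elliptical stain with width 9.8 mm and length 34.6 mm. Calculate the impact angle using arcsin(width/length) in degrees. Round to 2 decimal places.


Blood spatter impact angle calculation:
width / length = 9.8 / 34.6 = 0.283237
angle = arcsin(0.283237)
angle = 16.45 degrees

16.45


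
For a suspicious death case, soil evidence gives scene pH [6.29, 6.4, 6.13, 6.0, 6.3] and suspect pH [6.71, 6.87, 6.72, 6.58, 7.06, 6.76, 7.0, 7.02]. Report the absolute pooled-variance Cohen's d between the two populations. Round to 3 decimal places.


Pooled-variance Cohen's d for soil pH comparison:
Scene mean = 31.12 / 5 = 6.224
Suspect mean = 54.72 / 8 = 6.84
Scene sample variance s_s^2 = 0.02503
Suspect sample variance s_c^2 = 0.030371
Pooled variance = ((n_s-1)*s_s^2 + (n_c-1)*s_c^2) / (n_s + n_c - 2) = 0.028429
Pooled SD = sqrt(0.028429) = 0.168609
Mean difference = -0.616
|d| = |-0.616| / 0.168609 = 3.653

3.653


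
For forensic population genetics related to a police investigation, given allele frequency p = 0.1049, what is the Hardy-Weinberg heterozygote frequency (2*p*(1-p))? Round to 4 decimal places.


Hardy-Weinberg heterozygote frequency:
q = 1 - p = 1 - 0.1049 = 0.8951
2pq = 2 * 0.1049 * 0.8951 = 0.1878

0.1878


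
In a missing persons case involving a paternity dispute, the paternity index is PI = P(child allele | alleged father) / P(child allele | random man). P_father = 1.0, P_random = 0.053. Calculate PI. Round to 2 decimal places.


Paternity Index calculation:
PI = P(allele|father) / P(allele|random)
PI = 1.0 / 0.053
PI = 18.87

18.87


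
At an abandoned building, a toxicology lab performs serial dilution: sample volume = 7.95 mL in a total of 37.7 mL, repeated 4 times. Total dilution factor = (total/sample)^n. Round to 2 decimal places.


Dilution factor calculation:
Single dilution = V_total / V_sample = 37.7 / 7.95 ≈ 4.742138
Number of dilutions = 4
Total DF = (37.7 / 7.95)^4 (full precision, rounded at the end) = 505.70

505.70


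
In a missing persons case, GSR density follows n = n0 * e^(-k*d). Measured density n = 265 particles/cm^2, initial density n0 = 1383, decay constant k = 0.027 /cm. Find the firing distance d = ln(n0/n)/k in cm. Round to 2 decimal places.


GSR distance calculation:
n0/n = 1383 / 265 = 5.218868
ln(n0/n) = 1.652281
d = 1.652281 / 0.027 = 61.20 cm

61.20


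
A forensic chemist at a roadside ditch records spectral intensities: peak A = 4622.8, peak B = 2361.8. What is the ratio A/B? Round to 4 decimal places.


Spectral peak ratio:
Peak A = 4622.8 counts
Peak B = 2361.8 counts
Ratio = 4622.8 / 2361.8 = 1.9573

1.9573


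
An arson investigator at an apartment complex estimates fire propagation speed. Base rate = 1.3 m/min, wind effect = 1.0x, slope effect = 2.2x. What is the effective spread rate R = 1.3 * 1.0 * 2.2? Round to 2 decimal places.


Fire spread rate calculation:
R = R0 * wind_factor * slope_factor
= 1.3 * 1.0 * 2.2
= 1.3 * 2.2
= 2.86 m/min

2.86


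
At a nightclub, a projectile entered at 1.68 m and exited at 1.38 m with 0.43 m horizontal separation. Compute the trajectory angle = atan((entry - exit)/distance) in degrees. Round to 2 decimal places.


Bullet trajectory angle:
Height difference = 1.68 - 1.38 = 0.3 m
angle = atan(0.3 / 0.43)
angle = atan(0.697674)
angle = 34.90 degrees

34.90


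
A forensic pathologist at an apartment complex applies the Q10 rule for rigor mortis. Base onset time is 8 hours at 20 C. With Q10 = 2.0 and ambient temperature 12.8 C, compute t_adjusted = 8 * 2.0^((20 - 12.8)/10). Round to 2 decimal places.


Rigor mortis time adjustment:
Exponent = (T_ref - T_actual) / 10 = (20 - 12.8) / 10 = 0.72
Q10 factor = 2.0^0.72 = 1.64718
t_adjusted = 8 * 1.64718 = 13.18 hours

13.18


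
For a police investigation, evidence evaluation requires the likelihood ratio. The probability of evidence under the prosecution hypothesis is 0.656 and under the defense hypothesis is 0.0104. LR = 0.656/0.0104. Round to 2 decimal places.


Likelihood ratio calculation:
LR = P(E|Hp) / P(E|Hd)
LR = 0.656 / 0.0104
LR = 63.08

63.08


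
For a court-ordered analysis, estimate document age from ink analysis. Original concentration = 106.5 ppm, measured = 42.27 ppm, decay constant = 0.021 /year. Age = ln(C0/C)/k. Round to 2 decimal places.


Document age estimation:
C0/C = 106.5 / 42.27 = 2.519517
ln(C0/C) = 0.924067
t = 0.924067 / 0.021 = 44.00 years

44.00


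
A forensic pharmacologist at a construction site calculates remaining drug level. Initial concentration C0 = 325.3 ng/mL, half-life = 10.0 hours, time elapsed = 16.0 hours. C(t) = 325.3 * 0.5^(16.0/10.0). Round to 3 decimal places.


Drug concentration decay:
Number of half-lives = t / t_half = 16.0 / 10.0 = 1.6
Decay factor = 0.5^1.6 = 0.32987698
C(t) = 325.3 * 0.32987698 = 107.309 ng/mL

107.309


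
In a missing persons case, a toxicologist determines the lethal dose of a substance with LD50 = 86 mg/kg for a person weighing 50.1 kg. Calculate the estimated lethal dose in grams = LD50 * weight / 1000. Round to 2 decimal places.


Lethal dose calculation:
Lethal dose = LD50 * body_weight / 1000
= 86 * 50.1 / 1000
= 4308.6 / 1000
= 4.31 g

4.31


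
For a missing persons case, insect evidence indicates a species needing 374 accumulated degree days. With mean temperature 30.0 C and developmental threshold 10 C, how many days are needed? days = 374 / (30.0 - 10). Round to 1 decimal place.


Insect development time:
Effective temperature = avg_temp - T_base = 30.0 - 10 = 20.0 C
Days = ADD / effective_temp = 374 / 20.0 = 18.7 days

18.7


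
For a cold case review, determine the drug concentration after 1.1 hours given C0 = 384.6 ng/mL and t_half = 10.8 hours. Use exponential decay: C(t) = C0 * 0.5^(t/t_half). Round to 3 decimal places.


Drug concentration decay:
Number of half-lives = t / t_half = 1.1 / 10.8 = 0.101852
Decay factor = 0.5^0.101852 = 0.93183602
C(t) = 384.6 * 0.93183602 = 358.384 ng/mL

358.384


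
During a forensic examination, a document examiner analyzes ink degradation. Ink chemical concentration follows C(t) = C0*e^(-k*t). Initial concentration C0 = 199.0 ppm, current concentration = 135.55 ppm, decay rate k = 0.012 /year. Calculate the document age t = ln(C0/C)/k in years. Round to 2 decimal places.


Document age estimation:
C0/C = 199.0 / 135.55 = 1.468093
ln(C0/C) = 0.383964
t = 0.383964 / 0.012 = 32.00 years

32.00


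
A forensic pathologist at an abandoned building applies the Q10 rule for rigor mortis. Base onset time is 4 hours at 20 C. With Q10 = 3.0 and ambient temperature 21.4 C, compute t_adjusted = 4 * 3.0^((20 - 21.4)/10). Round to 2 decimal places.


Rigor mortis time adjustment:
Exponent = (T_ref - T_actual) / 10 = (20 - 21.4) / 10 = -0.14
Q10 factor = 3.0^-0.14 = 0.85744
t_adjusted = 4 * 0.85744 = 3.43 hours

3.43


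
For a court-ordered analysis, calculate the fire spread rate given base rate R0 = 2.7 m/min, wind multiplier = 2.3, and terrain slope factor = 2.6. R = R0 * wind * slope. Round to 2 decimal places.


Fire spread rate calculation:
R = R0 * wind_factor * slope_factor
= 2.7 * 2.3 * 2.6
= 6.21 * 2.6
= 16.15 m/min

16.15


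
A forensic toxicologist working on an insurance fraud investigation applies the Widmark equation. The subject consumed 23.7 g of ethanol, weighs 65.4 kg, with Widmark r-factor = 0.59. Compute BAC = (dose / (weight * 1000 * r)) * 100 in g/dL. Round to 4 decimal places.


Applying the Widmark formula:
BAC = (dose_g / (body_wt * 1000 * r)) * 100
Denominator = 65.4 * 1000 * 0.59 = 38586
BAC = (23.7 / 38586) * 100
BAC = 0.0614 g/dL

0.0614


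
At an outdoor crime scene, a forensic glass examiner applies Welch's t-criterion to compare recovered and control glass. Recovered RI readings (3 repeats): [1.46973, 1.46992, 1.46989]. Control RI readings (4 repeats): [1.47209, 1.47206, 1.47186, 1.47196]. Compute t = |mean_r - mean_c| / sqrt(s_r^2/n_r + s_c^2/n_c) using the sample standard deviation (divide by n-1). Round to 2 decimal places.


Welch's t-criterion for glass RI comparison:
Recovered mean = sum / n_r = 4.40954 / 3 = 1.4698467
Control mean = sum / n_c = 5.88797 / 4 = 1.4719925
Recovered sample variance s_r^2 = 1.04333e-08
Control sample variance s_c^2 = 1.08917e-08
Welch SE (unpooled) = sqrt(s_r^2/n_r + s_c^2/n_c) = sqrt(3.47778e-09 + 2.72292e-09) = sqrt(6.2007e-09) = 7.87445e-05
|mean_r - mean_c| = 0.00214583
t = 0.00214583 / 7.87445e-05 = 27.25

27.25


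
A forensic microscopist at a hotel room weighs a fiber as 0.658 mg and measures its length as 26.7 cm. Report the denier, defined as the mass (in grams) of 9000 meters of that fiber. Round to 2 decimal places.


Denier calculation:
Mass in grams = 0.658 mg / 1000 = 0.000658 g
Length in meters = 26.7 cm / 100 = 0.267 m
Linear density = mass / length = 0.000658 / 0.267 = 0.00246442 g/m
Denier = (g/m) * 9000 = 0.00246442 * 9000 = 22.18

22.18


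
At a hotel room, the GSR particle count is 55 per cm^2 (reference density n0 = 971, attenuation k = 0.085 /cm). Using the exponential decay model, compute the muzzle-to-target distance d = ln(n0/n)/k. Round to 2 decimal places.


GSR distance calculation:
n0/n = 971 / 55 = 17.654545
ln(n0/n) = 2.870993
d = 2.870993 / 0.085 = 33.78 cm

33.78


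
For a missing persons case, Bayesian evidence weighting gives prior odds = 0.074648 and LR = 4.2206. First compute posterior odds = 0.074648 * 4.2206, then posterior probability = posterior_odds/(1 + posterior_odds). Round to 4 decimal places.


Bayesian evidence evaluation:
Posterior odds = prior_odds * LR = 0.074648 * 4.2206 = 0.3150593
Posterior probability = posterior_odds / (1 + posterior_odds)
= 0.3150593 / (1 + 0.3150593)
= 0.3150593 / 1.3150593
= 0.2396

0.2396


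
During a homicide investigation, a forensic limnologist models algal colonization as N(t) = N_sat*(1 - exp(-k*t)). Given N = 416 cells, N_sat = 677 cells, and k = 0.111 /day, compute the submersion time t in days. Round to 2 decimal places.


PMSI from diatom colonization curve:
N / N_sat = 416 / 677 = 0.614476
1 - N/N_sat = 0.385524
ln(1 - N/N_sat) = -0.953152
t = -ln(1 - N/N_sat) / k = -(-0.953152) / 0.111 = 8.59 days

8.59


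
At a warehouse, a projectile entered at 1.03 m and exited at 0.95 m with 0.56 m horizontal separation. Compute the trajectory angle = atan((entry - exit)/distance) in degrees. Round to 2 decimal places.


Bullet trajectory angle:
Height difference = 1.03 - 0.95 = 0.08 m
angle = atan(0.08 / 0.56)
angle = atan(0.142857)
angle = 8.13 degrees

8.13


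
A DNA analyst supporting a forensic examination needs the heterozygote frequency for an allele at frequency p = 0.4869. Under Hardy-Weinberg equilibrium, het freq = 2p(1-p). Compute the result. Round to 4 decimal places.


Hardy-Weinberg heterozygote frequency:
q = 1 - p = 1 - 0.4869 = 0.5131
2pq = 2 * 0.4869 * 0.5131 = 0.4997

0.4997


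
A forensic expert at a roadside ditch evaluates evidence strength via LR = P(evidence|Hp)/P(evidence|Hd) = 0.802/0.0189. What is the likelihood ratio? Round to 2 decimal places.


Likelihood ratio calculation:
LR = P(E|Hp) / P(E|Hd)
LR = 0.802 / 0.0189
LR = 42.43

42.43


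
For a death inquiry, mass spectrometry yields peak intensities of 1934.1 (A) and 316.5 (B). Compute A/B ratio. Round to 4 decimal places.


Spectral peak ratio:
Peak A = 1934.1 counts
Peak B = 316.5 counts
Ratio = 1934.1 / 316.5 = 6.1109

6.1109


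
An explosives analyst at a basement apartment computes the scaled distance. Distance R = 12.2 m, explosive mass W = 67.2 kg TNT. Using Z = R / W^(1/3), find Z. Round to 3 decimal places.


Scaled distance calculation:
W^(1/3) = 67.2^(1/3) = 4.065585
Z = R / W^(1/3) = 12.2 / 4.065585
Z = 3.001 m/kg^(1/3)

3.001


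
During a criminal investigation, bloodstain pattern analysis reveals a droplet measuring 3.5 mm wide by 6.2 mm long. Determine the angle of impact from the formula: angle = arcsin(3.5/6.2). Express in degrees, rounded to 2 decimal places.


Blood spatter impact angle calculation:
width / length = 3.5 / 6.2 = 0.564516
angle = arcsin(0.564516)
angle = 34.37 degrees

34.37


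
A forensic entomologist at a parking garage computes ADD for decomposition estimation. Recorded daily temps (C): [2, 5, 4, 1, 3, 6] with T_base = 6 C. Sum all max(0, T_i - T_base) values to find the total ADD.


Computing ADD day by day:
Day 1: max(0, 2 - 6) = 0
Day 2: max(0, 5 - 6) = 0
Day 3: max(0, 4 - 6) = 0
Day 4: max(0, 1 - 6) = 0
Day 5: max(0, 3 - 6) = 0
Day 6: max(0, 6 - 6) = 0
Total ADD = 0

0


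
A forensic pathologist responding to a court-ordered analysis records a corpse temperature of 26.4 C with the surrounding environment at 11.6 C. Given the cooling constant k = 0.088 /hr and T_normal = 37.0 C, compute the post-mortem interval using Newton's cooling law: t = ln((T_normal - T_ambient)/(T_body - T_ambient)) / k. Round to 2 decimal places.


Using Newton's law of cooling:
t = ln((T_normal - T_ambient) / (T_body - T_ambient)) / k
T_normal - T_ambient = 25.4
T_body - T_ambient = 14.8
Ratio = 1.716216
ln(ratio) = 0.540122
t = 0.540122 / 0.088 = 6.14 hours

6.14


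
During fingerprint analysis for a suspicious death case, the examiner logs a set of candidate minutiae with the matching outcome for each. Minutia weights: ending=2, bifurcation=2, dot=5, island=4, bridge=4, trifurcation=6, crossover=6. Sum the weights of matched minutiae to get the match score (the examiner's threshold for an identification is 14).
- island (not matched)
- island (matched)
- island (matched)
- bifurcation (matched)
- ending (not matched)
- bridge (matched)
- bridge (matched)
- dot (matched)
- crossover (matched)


Weighted minutiae match score:
  island: not matched, +0
  island: matched, +4 (running total 4)
  island: matched, +4 (running total 8)
  bifurcation: matched, +2 (running total 10)
  ending: not matched, +0
  bridge: matched, +4 (running total 14)
  bridge: matched, +4 (running total 18)
  dot: matched, +5 (running total 23)
  crossover: matched, +6 (running total 29)
Total score = 29
Threshold = 14; verdict = identification

29


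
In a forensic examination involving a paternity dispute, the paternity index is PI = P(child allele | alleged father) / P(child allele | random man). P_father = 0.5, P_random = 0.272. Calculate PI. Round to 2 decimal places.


Paternity Index calculation:
PI = P(allele|father) / P(allele|random)
PI = 0.5 / 0.272
PI = 1.84

1.84


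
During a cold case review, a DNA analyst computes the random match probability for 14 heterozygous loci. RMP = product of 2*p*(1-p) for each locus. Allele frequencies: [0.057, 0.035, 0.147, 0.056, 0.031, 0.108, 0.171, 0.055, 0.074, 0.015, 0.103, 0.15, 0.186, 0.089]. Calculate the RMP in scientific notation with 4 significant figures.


Computing RMP for 14 loci:
Locus 1: 2 * 0.057 * 0.943 = 0.107502
Locus 2: 2 * 0.035 * 0.965 = 0.06755
Locus 3: 2 * 0.147 * 0.853 = 0.250782
Locus 4: 2 * 0.056 * 0.944 = 0.105728
Locus 5: 2 * 0.031 * 0.969 = 0.060078
Locus 6: 2 * 0.108 * 0.892 = 0.192672
Locus 7: 2 * 0.171 * 0.829 = 0.283518
Locus 8: 2 * 0.055 * 0.945 = 0.10395
Locus 9: 2 * 0.074 * 0.926 = 0.137048
Locus 10: 2 * 0.015 * 0.985 = 0.02955
Locus 11: 2 * 0.103 * 0.897 = 0.184782
Locus 12: 2 * 0.15 * 0.85 = 0.255
Locus 13: 2 * 0.186 * 0.814 = 0.302808
Locus 14: 2 * 0.089 * 0.911 = 0.162158
RMP = 6.155e-13

6.155e-13


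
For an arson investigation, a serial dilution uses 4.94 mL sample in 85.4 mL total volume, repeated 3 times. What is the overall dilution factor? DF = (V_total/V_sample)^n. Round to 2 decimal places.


Dilution factor calculation:
Single dilution = V_total / V_sample = 85.4 / 4.94 ≈ 17.287449
Number of dilutions = 3
Total DF = (85.4 / 4.94)^3 (full precision, rounded at the end) = 5166.46

5166.46


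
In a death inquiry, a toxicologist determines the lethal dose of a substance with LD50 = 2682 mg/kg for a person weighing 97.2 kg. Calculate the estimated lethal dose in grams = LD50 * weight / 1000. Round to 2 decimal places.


Lethal dose calculation:
Lethal dose = LD50 * body_weight / 1000
= 2682 * 97.2 / 1000
= 260690.4 / 1000
= 260.69 g

260.69


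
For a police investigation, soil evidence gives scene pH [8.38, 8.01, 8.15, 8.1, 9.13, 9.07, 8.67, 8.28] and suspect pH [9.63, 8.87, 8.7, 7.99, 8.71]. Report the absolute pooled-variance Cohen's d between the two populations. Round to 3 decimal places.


Pooled-variance Cohen's d for soil pH comparison:
Scene mean = 67.79 / 8 = 8.47375
Suspect mean = 43.9 / 5 = 8.78
Scene sample variance s_s^2 = 0.190084
Suspect sample variance s_c^2 = 0.3415
Pooled variance = ((n_s-1)*s_s^2 + (n_c-1)*s_c^2) / (n_s + n_c - 2) = 0.245144
Pooled SD = sqrt(0.245144) = 0.49512
Mean difference = -0.30625
|d| = |-0.30625| / 0.49512 = 0.619

0.619


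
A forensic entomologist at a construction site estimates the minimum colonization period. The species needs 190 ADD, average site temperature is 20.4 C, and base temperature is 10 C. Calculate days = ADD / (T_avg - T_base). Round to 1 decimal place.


Insect development time:
Effective temperature = avg_temp - T_base = 20.4 - 10 = 10.4 C
Days = ADD / effective_temp = 190 / 10.4 = 18.3 days

18.3


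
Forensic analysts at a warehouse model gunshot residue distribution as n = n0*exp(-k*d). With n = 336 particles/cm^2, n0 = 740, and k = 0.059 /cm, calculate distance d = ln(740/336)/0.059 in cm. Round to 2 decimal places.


GSR distance calculation:
n0/n = 740 / 336 = 2.202381
ln(n0/n) = 0.789539
d = 0.789539 / 0.059 = 13.38 cm

13.38


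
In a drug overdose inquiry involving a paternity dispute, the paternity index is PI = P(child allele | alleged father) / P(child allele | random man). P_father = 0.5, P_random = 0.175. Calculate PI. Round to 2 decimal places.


Paternity Index calculation:
PI = P(allele|father) / P(allele|random)
PI = 0.5 / 0.175
PI = 2.86

2.86


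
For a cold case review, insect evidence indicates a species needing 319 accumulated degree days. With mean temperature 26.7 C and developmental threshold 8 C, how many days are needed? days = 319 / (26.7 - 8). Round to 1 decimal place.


Insect development time:
Effective temperature = avg_temp - T_base = 26.7 - 8 = 18.7 C
Days = ADD / effective_temp = 319 / 18.7 = 17.1 days

17.1


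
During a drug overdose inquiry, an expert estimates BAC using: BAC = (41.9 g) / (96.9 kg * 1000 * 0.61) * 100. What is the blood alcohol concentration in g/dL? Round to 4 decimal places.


Applying the Widmark formula:
BAC = (dose_g / (body_wt * 1000 * r)) * 100
Denominator = 96.9 * 1000 * 0.61 = 59109
BAC = (41.9 / 59109) * 100
BAC = 0.0709 g/dL

0.0709


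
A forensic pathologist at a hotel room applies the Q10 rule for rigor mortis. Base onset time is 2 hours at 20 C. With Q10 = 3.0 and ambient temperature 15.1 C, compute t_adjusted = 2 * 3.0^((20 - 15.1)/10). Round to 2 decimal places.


Rigor mortis time adjustment:
Exponent = (T_ref - T_actual) / 10 = (20 - 15.1) / 10 = 0.49
Q10 factor = 3.0^0.49 = 1.71313
t_adjusted = 2 * 1.71313 = 3.43 hours

3.43


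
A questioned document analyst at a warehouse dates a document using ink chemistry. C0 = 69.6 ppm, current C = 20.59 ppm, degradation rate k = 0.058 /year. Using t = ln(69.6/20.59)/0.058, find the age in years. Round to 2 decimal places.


Document age estimation:
C0/C = 69.6 / 20.59 = 3.380282
ln(C0/C) = 1.217959
t = 1.217959 / 0.058 = 21.00 years

21.00


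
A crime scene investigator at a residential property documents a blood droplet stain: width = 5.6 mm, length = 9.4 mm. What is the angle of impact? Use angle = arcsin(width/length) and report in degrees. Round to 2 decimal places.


Blood spatter impact angle calculation:
width / length = 5.6 / 9.4 = 0.595745
angle = arcsin(0.595745)
angle = 36.57 degrees

36.57


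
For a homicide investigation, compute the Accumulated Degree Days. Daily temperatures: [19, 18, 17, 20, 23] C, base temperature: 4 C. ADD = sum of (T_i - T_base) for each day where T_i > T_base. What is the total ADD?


Computing ADD day by day:
Day 1: max(0, 19 - 4) = 15
Day 2: max(0, 18 - 4) = 14
Day 3: max(0, 17 - 4) = 13
Day 4: max(0, 20 - 4) = 16
Day 5: max(0, 23 - 4) = 19
Total ADD = 77

77


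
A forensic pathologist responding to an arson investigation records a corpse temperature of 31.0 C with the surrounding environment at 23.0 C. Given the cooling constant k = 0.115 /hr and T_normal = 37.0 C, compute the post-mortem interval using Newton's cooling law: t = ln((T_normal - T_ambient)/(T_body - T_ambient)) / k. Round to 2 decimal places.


Using Newton's law of cooling:
t = ln((T_normal - T_ambient) / (T_body - T_ambient)) / k
T_normal - T_ambient = 14.0
T_body - T_ambient = 8.0
Ratio = 1.75
ln(ratio) = 0.559616
t = 0.559616 / 0.115 = 4.87 hours

4.87


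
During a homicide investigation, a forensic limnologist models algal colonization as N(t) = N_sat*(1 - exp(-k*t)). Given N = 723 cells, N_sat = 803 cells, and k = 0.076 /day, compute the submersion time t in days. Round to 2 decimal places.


PMSI from diatom colonization curve:
N / N_sat = 723 / 803 = 0.900374
1 - N/N_sat = 0.099626
ln(1 - N/N_sat) = -2.306332
t = -ln(1 - N/N_sat) / k = -(-2.306332) / 0.076 = 30.35 days

30.35


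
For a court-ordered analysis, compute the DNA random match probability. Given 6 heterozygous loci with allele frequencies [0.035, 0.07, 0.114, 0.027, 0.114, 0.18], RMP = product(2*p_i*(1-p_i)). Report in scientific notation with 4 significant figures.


Computing RMP for 6 loci:
Locus 1: 2 * 0.035 * 0.965 = 0.06755
Locus 2: 2 * 0.07 * 0.93 = 0.1302
Locus 3: 2 * 0.114 * 0.886 = 0.202008
Locus 4: 2 * 0.027 * 0.973 = 0.052542
Locus 5: 2 * 0.114 * 0.886 = 0.202008
Locus 6: 2 * 0.18 * 0.82 = 0.2952
RMP = 5.567e-06

5.567e-06


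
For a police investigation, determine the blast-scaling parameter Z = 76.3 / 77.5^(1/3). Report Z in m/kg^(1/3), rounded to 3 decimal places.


Scaled distance calculation:
W^(1/3) = 77.5^(1/3) = 4.263509
Z = R / W^(1/3) = 76.3 / 4.263509
Z = 17.896 m/kg^(1/3)

17.896


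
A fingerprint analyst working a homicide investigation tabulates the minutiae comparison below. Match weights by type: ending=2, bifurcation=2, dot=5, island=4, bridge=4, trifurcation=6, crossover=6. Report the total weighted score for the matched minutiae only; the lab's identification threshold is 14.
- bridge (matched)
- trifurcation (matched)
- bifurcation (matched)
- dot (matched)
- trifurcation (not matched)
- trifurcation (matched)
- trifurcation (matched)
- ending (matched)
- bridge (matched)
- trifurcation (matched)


Weighted minutiae match score:
  bridge: matched, +4 (running total 4)
  trifurcation: matched, +6 (running total 10)
  bifurcation: matched, +2 (running total 12)
  dot: matched, +5 (running total 17)
  trifurcation: not matched, +0
  trifurcation: matched, +6 (running total 23)
  trifurcation: matched, +6 (running total 29)
  ending: matched, +2 (running total 31)
  bridge: matched, +4 (running total 35)
  trifurcation: matched, +6 (running total 41)
Total score = 41
Threshold = 14; verdict = identification

41
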